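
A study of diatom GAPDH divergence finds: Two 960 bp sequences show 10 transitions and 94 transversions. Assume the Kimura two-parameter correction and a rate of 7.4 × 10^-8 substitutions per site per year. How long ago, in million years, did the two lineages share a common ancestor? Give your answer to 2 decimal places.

P = 10/960 ≈ 0.010417 and Q = 94/960 ≈ 0.097917.
Under the Kimura two-parameter model, d = −½ ln(1 − 2P − Q) − ¼ ln(1 − 2Q).
1 − 2P − Q = 0.881249, giving −½ ln(0.881249) = 0.063208.
1 − 2Q = 0.804166, giving −¼ ln(0.804166) = 0.054487.
d = 0.063208 + 0.054487 = 0.117695.
Under a molecular clock d = 2μt, so t = d/(2μ) = 0.117695 / (2 × 7.4 × 10^-8) = 0.80 million years.

0.80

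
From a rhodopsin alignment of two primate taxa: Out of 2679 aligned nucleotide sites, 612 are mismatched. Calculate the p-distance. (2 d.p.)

0.23

p = 612/2679 = 0.228443… ≈ 0.23 (to 2 d.p.).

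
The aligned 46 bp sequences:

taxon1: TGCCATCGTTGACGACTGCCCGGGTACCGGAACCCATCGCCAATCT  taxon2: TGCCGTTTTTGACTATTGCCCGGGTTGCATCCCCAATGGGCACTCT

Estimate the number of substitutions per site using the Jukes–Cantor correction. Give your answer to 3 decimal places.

0.428

The sequences differ at 15 of 46 sites, so p = 15/46 ≈ 0.326087.
d = −(3/4) ln(1 − 4p/3) = −0.75 ln(1 − 0.434783) = −0.75 ln(0.565217)
  = −0.75 × (-0.570546) = 0.427910 substitutions/site.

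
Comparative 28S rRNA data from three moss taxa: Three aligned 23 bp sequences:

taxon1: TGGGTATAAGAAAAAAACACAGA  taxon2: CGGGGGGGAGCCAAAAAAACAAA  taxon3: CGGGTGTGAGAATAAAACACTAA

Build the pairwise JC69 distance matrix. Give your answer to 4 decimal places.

d(taxon1,taxon2) = 0.5532, d(taxon1,taxon3) = 0.3206, d(taxon2,taxon3) = 0.3904

taxon1–taxon2: 9/23 sites differ → p ≈ 0.391304, d = −0.75 ln(1 − 0.521739) = 0.553199 ≈ 0.5532.
taxon1–taxon3: 6/23 sites differ → p ≈ 0.26087, d = −0.75 ln(1 − 0.347827) = 0.320584 ≈ 0.3206.
taxon2–taxon3: 7/23 sites differ → p ≈ 0.304348, d = −0.75 ln(1 − 0.405797) = 0.390401 ≈ 0.3904.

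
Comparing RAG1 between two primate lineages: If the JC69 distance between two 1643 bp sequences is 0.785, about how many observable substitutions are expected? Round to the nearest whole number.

800

Invert JC69: p = (3/4)(1 − e^(−4d/3)) = 0.75 × (1 − e^(-1.046667)) = 0.75 × (1 − 0.351106) = 0.486671.
Expected differing sites = pL ≈ 0.486671 × 1643 = 799.600453 ≈ 800.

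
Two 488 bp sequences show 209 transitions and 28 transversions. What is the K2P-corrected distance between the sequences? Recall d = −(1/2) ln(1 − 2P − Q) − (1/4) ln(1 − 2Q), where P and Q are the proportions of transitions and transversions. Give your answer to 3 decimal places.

P = 209/488 ≈ 0.428279 and Q = 28/488 ≈ 0.057377.
Under the Kimura two-parameter model, d = −½ ln(1 − 2P − Q) − ¼ ln(1 − 2Q).
1 − 2P − Q = 0.086065, giving −½ ln(0.086065) = 1.226326.
1 − 2Q = 0.885246, giving −¼ ln(0.885246) = 0.030472.
d = 1.226326 + 0.030472 = 1.256798.

1.257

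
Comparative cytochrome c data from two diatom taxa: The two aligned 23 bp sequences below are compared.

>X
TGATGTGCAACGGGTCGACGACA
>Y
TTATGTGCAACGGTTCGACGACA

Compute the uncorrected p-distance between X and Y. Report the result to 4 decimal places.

The sequences differ at 2 of 23 positions (sites 2, 14).
p = 2/23 = 0.086956… ≈ 0.0870 (to 4 d.p.).

0.0870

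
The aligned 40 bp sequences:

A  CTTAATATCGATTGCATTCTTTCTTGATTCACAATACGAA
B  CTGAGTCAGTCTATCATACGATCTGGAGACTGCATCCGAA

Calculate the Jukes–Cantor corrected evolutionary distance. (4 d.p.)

The sequences differ at 19 of 40 sites, so p = 19/40 = 0.475.
d = −(3/4) ln(1 − 4p/3) = −0.75 ln(1 − 0.633333) = −0.75 ln(0.366667)
  = −0.75 × (-1.003301) = 0.752476 substitutions/site.

0.7525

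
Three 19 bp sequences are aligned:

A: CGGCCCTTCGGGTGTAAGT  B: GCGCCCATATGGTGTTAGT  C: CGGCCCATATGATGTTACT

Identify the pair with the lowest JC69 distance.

B and C

A–B: 6/19 differ, p = 0.316, d = 0.410.
A–C: 6/19 differ, p = 0.316, d = 0.410.
B–C: 4/19 differ, p = 0.211, d = 0.247.
The smallest distance is between B and C.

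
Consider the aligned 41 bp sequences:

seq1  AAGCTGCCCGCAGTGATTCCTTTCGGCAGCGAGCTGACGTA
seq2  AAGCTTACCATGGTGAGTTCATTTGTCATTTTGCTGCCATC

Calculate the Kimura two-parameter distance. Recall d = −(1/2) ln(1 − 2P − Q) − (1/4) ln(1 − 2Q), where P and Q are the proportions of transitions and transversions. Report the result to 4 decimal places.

0.6074

Of 41 sites, 7 differences are transitions and 10 are transversions, so P = 7/41 ≈ 0.170732 and Q = 10/41 ≈ 0.243902.
Under the Kimura two-parameter model, d = −½ ln(1 − 2P − Q) − ¼ ln(1 − 2Q).
1 − 2P − Q = 0.414634, giving −½ ln(0.414634) = 0.440180.
1 − 2Q = 0.512196, giving −¼ ln(0.512196) = 0.167262.
d = 0.440180 + 0.167262 = 0.607442.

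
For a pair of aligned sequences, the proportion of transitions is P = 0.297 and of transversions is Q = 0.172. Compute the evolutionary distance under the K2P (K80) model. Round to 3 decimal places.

0.832

Under the Kimura two-parameter model, d = −½ ln(1 − 2P − Q) − ¼ ln(1 − 2Q).
1 − 2P − Q = 0.234, giving −½ ln(0.234) = 0.726217.
1 − 2Q = 0.656, giving −¼ ln(0.656) = 0.105399.
d = 0.726217 + 0.105399 = 0.831616.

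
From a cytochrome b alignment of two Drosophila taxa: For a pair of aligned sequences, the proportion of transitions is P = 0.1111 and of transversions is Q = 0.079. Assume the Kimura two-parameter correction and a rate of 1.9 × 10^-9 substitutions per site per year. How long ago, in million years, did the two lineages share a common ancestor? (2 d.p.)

58.47

Under the Kimura two-parameter model, d = −½ ln(1 − 2P − Q) − ¼ ln(1 − 2Q).
1 − 2P − Q = 0.6988, giving −½ ln(0.6988) = 0.179195.
1 − 2Q = 0.842, giving −¼ ln(0.842) = 0.042994.
d = 0.179195 + 0.042994 = 0.222189.
Under a molecular clock d = 2μt, so t = d/(2μ) = 0.222189 / (2 × 1.9 × 10^-9) = 58.47 million years.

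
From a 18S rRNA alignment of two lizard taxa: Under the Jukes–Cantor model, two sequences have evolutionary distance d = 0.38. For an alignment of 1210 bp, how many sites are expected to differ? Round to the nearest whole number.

361

Invert JC69: p = (3/4)(1 − e^(−4d/3)) = 0.75 × (1 − e^(-0.506667)) = 0.75 × (1 − 0.602500) = 0.298125.
Expected differing sites = pL ≈ 0.298125 × 1210 = 360.73125 ≈ 361.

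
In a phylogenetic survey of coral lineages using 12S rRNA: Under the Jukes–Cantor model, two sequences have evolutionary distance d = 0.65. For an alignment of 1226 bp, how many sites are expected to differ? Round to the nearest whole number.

533

Invert JC69: p = (3/4)(1 − e^(−4d/3)) = 0.75 × (1 − e^(-0.866667)) = 0.75 × (1 − 0.420350) = 0.434738.
Expected differing sites = pL ≈ 0.434738 × 1226 = 532.988788 ≈ 533.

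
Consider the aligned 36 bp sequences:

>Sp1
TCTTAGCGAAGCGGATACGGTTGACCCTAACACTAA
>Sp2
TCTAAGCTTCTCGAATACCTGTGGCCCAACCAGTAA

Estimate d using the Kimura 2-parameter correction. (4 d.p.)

Of 36 sites, 2 differences are transitions and 11 are transversions, so P = 2/36 ≈ 0.055556 and Q = 11/36 ≈ 0.305556.
Under the Kimura two-parameter model, d = −½ ln(1 − 2P − Q) − ¼ ln(1 − 2Q).
1 − 2P − Q = 0.583332, giving −½ ln(0.583332) = 0.269499.
1 − 2Q = 0.388888, giving −¼ ln(0.388888) = 0.236116.
d = 0.269499 + 0.236116 = 0.505615.

0.5056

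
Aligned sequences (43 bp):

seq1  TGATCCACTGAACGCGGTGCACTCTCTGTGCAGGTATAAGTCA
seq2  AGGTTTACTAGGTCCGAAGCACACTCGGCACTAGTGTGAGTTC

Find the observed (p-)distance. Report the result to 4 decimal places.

The sequences differ at 21 of 43 positions.
p = 21/43 = 0.488372… ≈ 0.4884 (to 4 d.p.).

0.4884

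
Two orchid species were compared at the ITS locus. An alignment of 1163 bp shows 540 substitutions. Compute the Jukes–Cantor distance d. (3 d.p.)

p = 540/1163 ≈ 0.464316.
d = −(3/4) ln(1 − 4p/3) = −0.75 ln(1 − 0.619088) = −0.75 ln(0.380912)
  = −0.75 × (-0.965187) = 0.723890 substitutions/site.

0.724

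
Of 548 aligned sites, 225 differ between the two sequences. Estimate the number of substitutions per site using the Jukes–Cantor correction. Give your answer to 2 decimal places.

p = 225/548 ≈ 0.410584.
d = −(3/4) ln(1 − 4p/3) = −0.75 ln(1 − 0.547445) = −0.75 ln(0.452555)
  = −0.75 × (-0.792846) = 0.594635 substitutions/site.

0.59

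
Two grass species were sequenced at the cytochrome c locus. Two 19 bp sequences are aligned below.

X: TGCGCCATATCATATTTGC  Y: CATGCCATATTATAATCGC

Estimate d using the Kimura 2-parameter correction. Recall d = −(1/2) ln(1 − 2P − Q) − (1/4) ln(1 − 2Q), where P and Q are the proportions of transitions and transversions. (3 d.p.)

0.460

Of 19 sites, 5 differences are transitions and 1 are transversions, so P = 5/19 ≈ 0.263158 and Q = 1/19 ≈ 0.052632.
Under the Kimura two-parameter model, d = −½ ln(1 − 2P − Q) − ¼ ln(1 − 2Q).
1 − 2P − Q = 0.421052, giving −½ ln(0.421052) = 0.432499.
1 − 2Q = 0.894736, giving −¼ ln(0.894736) = 0.027807.
d = 0.432499 + 0.027807 = 0.460306.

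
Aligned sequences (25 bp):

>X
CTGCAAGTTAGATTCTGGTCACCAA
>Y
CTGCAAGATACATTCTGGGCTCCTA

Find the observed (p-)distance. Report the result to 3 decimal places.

The sequences differ at 5 of 25 positions (sites 8, 11, 19, 21, 24).
p = 5/25 = 0.200.

0.200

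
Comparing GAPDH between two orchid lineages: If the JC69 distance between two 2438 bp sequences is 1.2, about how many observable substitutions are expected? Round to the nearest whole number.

Invert JC69: p = (3/4)(1 − e^(−4d/3)) = 0.75 × (1 − e^(-1.6)) = 0.75 × (1 − 0.201897) = 0.598577.
Expected differing sites = pL ≈ 0.598577 × 2438 = 1459.330726 ≈ 1459.

1459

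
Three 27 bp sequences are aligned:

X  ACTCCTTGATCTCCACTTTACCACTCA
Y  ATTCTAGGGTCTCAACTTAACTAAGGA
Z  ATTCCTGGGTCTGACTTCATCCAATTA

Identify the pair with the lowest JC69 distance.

X–Y: 11/27 differ, p = 0.407, d = 0.588.
X–Z: 12/27 differ, p = 0.444, d = 0.673.
Y–Z: 10/27 differ, p = 0.370, d = 0.511.
The smallest distance is between Y and Z.

Y and Z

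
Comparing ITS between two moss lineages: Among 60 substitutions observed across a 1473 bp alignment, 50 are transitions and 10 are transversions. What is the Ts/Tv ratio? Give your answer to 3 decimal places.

5.000

R = 50/10 = 5.000.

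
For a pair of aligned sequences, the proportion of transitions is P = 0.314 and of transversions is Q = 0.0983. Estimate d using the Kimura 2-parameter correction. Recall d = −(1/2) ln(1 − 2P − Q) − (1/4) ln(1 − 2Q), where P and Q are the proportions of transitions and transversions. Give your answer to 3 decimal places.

0.703

Under the Kimura two-parameter model, d = −½ ln(1 − 2P − Q) − ¼ ln(1 − 2Q).
1 − 2P − Q = 0.2737, giving −½ ln(0.2737) = 0.647861.
1 − 2Q = 0.8034, giving −¼ ln(0.8034) = 0.054726.
d = 0.647861 + 0.054726 = 0.702587.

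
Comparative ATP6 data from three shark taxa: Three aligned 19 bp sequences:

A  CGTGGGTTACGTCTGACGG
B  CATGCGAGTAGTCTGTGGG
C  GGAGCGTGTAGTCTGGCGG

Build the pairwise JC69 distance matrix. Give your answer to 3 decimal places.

d(A,B) = 0.618, d(A,C) = 0.507, d(B,C) = 0.410

A–B: 8/19 sites differ → p ≈ 0.421053, d = −0.75 ln(1 − 0.561404) = 0.618132 ≈ 0.618.
A–C: 7/19 sites differ → p ≈ 0.368421, d = −0.75 ln(1 − 0.491228) = 0.506816 ≈ 0.507.
B–C: 6/19 sites differ → p ≈ 0.315789, d = −0.75 ln(1 − 0.421052) = 0.409907 ≈ 0.410.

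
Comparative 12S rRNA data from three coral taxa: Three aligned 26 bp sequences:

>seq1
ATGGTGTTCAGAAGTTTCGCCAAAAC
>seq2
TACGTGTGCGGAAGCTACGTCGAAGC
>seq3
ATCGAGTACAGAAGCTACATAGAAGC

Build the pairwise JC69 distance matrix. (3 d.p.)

d(seq1,seq2) = 0.539, d(seq1,seq3) = 0.539, d(seq2,seq3) = 0.334

seq1–seq2: 10/26 sites differ → p ≈ 0.384615, d = −0.75 ln(1 − 0.51282) = 0.539341 ≈ 0.539.
seq1–seq3: 10/26 sites differ → p ≈ 0.384615, d = −0.75 ln(1 − 0.51282) = 0.539341 ≈ 0.539.
seq2–seq3: 7/26 sites differ → p ≈ 0.269231, d = −0.75 ln(1 − 0.358975) = 0.333515 ≈ 0.334.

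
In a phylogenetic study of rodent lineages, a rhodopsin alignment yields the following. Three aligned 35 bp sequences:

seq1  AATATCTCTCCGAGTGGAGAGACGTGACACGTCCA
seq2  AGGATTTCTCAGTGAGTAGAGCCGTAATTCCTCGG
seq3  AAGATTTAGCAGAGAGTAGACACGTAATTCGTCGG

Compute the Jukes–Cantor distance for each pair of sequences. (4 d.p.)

d(seq1,seq2) = 0.5716, d(seq1,seq3) = 0.5128, d(seq2,seq3) = 0.2326

seq1–seq2: 14/35 sites differ → p = 0.4, d = −0.75 ln(1 − 0.533333) = 0.571605 ≈ 0.5716.
seq1–seq3: 13/35 sites differ → p ≈ 0.371429, d = −0.75 ln(1 − 0.495239) = 0.512753 ≈ 0.5128.
seq2–seq3: 7/35 sites differ → p = 0.2, d = −0.75 ln(1 − 0.266667) = 0.232617 ≈ 0.2326.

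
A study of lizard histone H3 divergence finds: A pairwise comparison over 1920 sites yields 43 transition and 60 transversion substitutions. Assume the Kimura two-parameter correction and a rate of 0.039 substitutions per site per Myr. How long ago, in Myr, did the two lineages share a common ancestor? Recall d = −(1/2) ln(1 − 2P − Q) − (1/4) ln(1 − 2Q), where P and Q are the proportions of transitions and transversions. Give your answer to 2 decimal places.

P = 43/1920 ≈ 0.022396 and Q = 60/1920 = 0.03125.
Under the Kimura two-parameter model, d = −½ ln(1 − 2P − Q) − ¼ ln(1 − 2Q).
1 − 2P − Q = 0.923958, giving −½ ln(0.923958) = 0.039544.
1 − 2Q = 0.9375, giving −¼ ln(0.9375) = 0.016135.
d = 0.039544 + 0.016135 = 0.055679.
Under a molecular clock d = 2μt, so t = d/(2μ) = 0.055679 / (2 × 0.039) = 0.71 Myr.

0.71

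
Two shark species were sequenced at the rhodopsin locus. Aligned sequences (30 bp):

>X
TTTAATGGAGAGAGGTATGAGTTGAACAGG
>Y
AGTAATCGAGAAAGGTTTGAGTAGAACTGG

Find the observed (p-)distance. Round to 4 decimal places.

The sequences differ at 7 of 30 positions (sites 1, 2, 7, 12, 17, 23, 28).
p = 7/30 = 0.233333… ≈ 0.2333 (to 4 d.p.).

0.2333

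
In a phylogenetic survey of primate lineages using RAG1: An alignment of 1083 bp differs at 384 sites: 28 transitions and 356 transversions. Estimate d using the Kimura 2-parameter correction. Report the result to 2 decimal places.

0.51

P = 28/1083 ≈ 0.025854 and Q = 356/1083 ≈ 0.328717.
Under the Kimura two-parameter model, d = −½ ln(1 − 2P − Q) − ¼ ln(1 − 2Q).
1 − 2P − Q = 0.619575, giving −½ ln(0.619575) = 0.239361.
1 − 2Q = 0.342566, giving −¼ ln(0.342566) = 0.267823.
d = 0.239361 + 0.267823 = 0.507184.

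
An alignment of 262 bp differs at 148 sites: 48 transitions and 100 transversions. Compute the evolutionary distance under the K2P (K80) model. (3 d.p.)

1.050

P = 48/262 ≈ 0.183206 and Q = 100/262 ≈ 0.381679.
Under the Kimura two-parameter model, d = −½ ln(1 − 2P − Q) − ¼ ln(1 − 2Q).
1 − 2P − Q = 0.251909, giving −½ ln(0.251909) = 0.689344.
1 − 2Q = 0.236642, giving −¼ ln(0.236642) = 0.360302.
d = 0.689344 + 0.360302 = 1.049646.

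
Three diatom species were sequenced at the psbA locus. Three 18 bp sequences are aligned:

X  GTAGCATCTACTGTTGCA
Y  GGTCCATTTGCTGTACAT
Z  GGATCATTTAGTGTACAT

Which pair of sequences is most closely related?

X–Y: 9/18 differ, p = 0.500, d = 0.824.
X–Z: 8/18 differ, p = 0.444, d = 0.673.
Y–Z: 4/18 differ, p = 0.222, d = 0.264.
The smallest distance is between Y and Z.

Y and Z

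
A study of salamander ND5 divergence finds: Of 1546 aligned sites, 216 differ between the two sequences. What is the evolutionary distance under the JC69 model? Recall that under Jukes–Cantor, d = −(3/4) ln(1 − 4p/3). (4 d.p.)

p = 216/1546 ≈ 0.139715.
d = −(3/4) ln(1 − 4p/3) = −0.75 ln(1 − 0.186287) = −0.75 ln(0.813713)
  = −0.75 × (-0.206148) = 0.154611 substitutions/site.

0.1546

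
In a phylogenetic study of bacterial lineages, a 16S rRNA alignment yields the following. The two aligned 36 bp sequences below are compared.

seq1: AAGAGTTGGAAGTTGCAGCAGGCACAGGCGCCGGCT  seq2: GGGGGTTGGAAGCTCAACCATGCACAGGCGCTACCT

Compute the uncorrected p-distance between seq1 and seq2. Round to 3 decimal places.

The sequences differ at 11 of 36 positions.
p = 11/36 = 0.305555… ≈ 0.306 (to 3 d.p.).

0.306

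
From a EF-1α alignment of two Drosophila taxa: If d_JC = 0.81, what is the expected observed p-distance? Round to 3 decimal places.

p = (3/4)(1 − e^(−4d/3)) = 0.75 × (1 − e^(-1.08)) = 0.75 × (1 − 0.339596) = 0.495303.

0.495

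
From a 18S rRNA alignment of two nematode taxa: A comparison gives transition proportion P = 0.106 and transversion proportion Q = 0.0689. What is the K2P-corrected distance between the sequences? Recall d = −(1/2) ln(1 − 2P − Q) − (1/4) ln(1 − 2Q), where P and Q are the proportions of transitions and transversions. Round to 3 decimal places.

0.202

Under the Kimura two-parameter model, d = −½ ln(1 − 2P − Q) − ¼ ln(1 − 2Q).
1 − 2P − Q = 0.7191, giving −½ ln(0.7191) = 0.164877.
1 − 2Q = 0.8622, giving −¼ ln(0.8622) = 0.037067.
d = 0.164877 + 0.037067 = 0.201944.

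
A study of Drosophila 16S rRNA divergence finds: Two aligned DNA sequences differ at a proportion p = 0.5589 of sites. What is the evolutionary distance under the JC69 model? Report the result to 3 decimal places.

1.025

d = −(3/4) ln(1 − 4p/3) = −0.75 ln(1 − 0.7452) = −0.75 ln(0.2548)
  = −0.75 × (-1.367276) = 1.025457 substitutions/site.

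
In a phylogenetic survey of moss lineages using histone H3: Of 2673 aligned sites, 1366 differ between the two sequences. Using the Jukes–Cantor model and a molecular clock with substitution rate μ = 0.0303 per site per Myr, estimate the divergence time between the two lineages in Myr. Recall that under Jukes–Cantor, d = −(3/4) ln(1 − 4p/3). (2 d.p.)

14.16

p = 1366/2673 ≈ 0.511036.
d = −(3/4) ln(1 − 4p/3) = −0.75 ln(1 − 0.681381) = −0.75 ln(0.318619)
  = −0.75 × (-1.143759) = 0.857819 substitutions/site.
Under a molecular clock d = 2μt, so t = d/(2μ) = 0.857819 / (2 × 0.0303) = 14.16 Myr.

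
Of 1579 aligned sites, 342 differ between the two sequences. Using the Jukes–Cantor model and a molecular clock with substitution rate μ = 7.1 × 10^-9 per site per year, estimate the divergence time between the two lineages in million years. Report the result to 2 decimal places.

18.00

p = 342/1579 ≈ 0.216593.
d = −(3/4) ln(1 − 4p/3) = −0.75 ln(1 − 0.288791) = −0.75 ln(0.711209)
  = −0.75 × (-0.340789) = 0.255592 substitutions/site.
Under a molecular clock d = 2μt, so t = d/(2μ) = 0.255592 / (2 × 7.1 × 10^-9) = 18.00 million years.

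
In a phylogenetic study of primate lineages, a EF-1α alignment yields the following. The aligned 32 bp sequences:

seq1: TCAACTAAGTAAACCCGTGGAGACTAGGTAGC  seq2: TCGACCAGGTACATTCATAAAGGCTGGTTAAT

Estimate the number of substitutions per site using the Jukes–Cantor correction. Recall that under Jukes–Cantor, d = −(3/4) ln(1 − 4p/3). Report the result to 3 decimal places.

0.657

The sequences differ at 14 of 32 sites, so p = 14/32 = 0.4375.
d = −(3/4) ln(1 − 4p/3) = −0.75 ln(1 − 0.583333) = −0.75 ln(0.416667)
  = −0.75 × (-0.875468) = 0.656601 substitutions/site.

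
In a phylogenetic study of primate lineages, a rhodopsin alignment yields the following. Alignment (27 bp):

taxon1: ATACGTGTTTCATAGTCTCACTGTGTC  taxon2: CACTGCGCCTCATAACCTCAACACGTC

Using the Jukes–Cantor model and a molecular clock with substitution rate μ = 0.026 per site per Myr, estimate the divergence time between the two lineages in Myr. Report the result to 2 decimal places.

14.81

The sequences differ at 13 of 27 sites, so p = 13/27 ≈ 0.481481.
d = −(3/4) ln(1 − 4p/3) = −0.75 ln(1 − 0.641975) = −0.75 ln(0.358025)
  = −0.75 × (-1.027152) = 0.770364 substitutions/site.
Under a molecular clock d = 2μt, so t = d/(2μ) = 0.770364 / (2 × 0.026) = 14.81 Myr.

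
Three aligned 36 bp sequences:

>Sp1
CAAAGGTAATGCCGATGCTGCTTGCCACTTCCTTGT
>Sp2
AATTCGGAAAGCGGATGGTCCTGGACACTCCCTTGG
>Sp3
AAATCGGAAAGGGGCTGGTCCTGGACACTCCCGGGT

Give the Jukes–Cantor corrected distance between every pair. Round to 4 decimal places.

d(Sp1,Sp2) = 0.4926, d(Sp1,Sp3) = 0.6082, d(Sp2,Sp3) = 0.1885

Sp1–Sp2: 13/36 sites differ → p ≈ 0.361111, d = −0.75 ln(1 − 0.481481) = 0.492584 ≈ 0.4926.
Sp1–Sp3: 15/36 sites differ → p ≈ 0.416667, d = −0.75 ln(1 − 0.555556) = 0.608198 ≈ 0.6082.
Sp2–Sp3: 6/36 sites differ → p ≈ 0.166667, d = −0.75 ln(1 − 0.222223) = 0.188487 ≈ 0.1885.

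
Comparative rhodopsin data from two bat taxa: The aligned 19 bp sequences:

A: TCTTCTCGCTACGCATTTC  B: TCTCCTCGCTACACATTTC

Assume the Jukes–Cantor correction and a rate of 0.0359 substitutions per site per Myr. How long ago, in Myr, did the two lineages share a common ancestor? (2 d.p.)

The sequences differ at 2 of 19 sites (4, 13), so p = 2/19 ≈ 0.105263.
d = −(3/4) ln(1 − 4p/3) = −0.75 ln(1 − 0.140351) = −0.75 ln(0.859649)
  = −0.75 × (-0.151231) = 0.113423 substitutions/site.
Under a molecular clock d = 2μt, so t = d/(2μ) = 0.113423 / (2 × 0.0359) = 1.58 Myr.

1.58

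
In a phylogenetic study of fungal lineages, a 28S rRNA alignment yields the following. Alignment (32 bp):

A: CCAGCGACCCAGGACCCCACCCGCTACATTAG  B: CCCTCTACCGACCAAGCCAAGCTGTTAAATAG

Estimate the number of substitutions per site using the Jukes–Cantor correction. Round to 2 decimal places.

The sequences differ at 15 of 32 sites, so p = 15/32 = 0.46875.
d = −(3/4) ln(1 − 4p/3) = −0.75 ln(1 − 0.625) = −0.75 ln(0.375)
  = −0.75 × (-0.980829) = 0.735622 substitutions/site.

0.74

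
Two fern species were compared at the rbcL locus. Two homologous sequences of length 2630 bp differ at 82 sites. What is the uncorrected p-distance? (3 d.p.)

0.031

p = 82/2630 = 0.031178… ≈ 0.031 (to 3 d.p.).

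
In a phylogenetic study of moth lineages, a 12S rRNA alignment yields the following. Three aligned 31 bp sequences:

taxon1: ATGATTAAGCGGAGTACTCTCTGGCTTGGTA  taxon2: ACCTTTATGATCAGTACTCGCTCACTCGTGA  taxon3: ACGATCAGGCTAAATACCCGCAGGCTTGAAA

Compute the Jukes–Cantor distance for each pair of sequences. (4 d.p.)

taxon1–taxon2: 13/31 sites differ → p ≈ 0.419355, d = −0.75 ln(1 − 0.55914) = 0.614271 ≈ 0.6143.
taxon1–taxon3: 11/31 sites differ → p ≈ 0.354839, d = −0.75 ln(1 − 0.473119) = 0.480585 ≈ 0.4806.
taxon2–taxon3: 14/31 sites differ → p ≈ 0.451613, d = −0.75 ln(1 − 0.602151) = 0.691262 ≈ 0.6913.

d(taxon1,taxon2) = 0.6143, d(taxon1,taxon3) = 0.4806, d(taxon2,taxon3) = 0.6913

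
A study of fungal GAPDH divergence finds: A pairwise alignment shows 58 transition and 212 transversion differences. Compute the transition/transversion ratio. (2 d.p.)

0.27

R = 58/212 = 0.273584… ≈ 0.27 (to 2 d.p.).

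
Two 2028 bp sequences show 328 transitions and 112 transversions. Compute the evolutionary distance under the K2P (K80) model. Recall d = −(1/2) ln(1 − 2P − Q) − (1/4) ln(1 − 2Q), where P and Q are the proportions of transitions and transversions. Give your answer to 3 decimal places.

P = 328/2028 ≈ 0.161736 and Q = 112/2028 ≈ 0.055227.
Under the Kimura two-parameter model, d = −½ ln(1 − 2P − Q) − ¼ ln(1 − 2Q).
1 − 2P − Q = 0.621301, giving −½ ln(0.621301) = 0.237970.
1 − 2Q = 0.889546, giving −¼ ln(0.889546) = 0.029261.
d = 0.237970 + 0.029261 = 0.267231.

0.267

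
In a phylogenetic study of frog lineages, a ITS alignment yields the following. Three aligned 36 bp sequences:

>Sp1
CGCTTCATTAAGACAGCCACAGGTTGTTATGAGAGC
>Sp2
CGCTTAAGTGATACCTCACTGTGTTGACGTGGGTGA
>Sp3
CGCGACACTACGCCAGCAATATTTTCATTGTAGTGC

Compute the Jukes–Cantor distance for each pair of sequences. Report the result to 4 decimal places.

Sp1–Sp2: 17/36 sites differ → p ≈ 0.472222, d = −0.75 ln(1 − 0.629629) = 0.744938 ≈ 0.7449.
Sp1–Sp3: 15/36 sites differ → p ≈ 0.416667, d = −0.75 ln(1 − 0.555556) = 0.608198 ≈ 0.6082.
Sp2–Sp3: 20/36 sites differ → p ≈ 0.555556, d = −0.75 ln(1 − 0.740741) = 1.012446 ≈ 1.0124.

d(Sp1,Sp2) = 0.7449, d(Sp1,Sp3) = 0.6082, d(Sp2,Sp3) = 1.0124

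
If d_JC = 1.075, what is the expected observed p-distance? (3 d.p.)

0.571

p = (3/4)(1 − e^(−4d/3)) = 0.75 × (1 − e^(-1.433333)) = 0.75 × (1 − 0.238513) = 0.571115.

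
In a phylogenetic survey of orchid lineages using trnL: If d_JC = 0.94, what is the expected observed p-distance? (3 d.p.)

0.536

p = (3/4)(1 − e^(−4d/3)) = 0.75 × (1 − e^(-1.253333)) = 0.75 × (1 − 0.285551) = 0.535837.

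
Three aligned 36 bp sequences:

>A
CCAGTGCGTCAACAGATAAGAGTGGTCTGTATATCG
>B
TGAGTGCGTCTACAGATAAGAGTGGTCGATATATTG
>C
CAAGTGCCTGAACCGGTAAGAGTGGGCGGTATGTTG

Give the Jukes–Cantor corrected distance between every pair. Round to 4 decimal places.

d(A,B) = 0.1885, d(A,C) = 0.3041, d(B,C) = 0.3470

A–B: 6/36 sites differ → p ≈ 0.166667, d = −0.75 ln(1 − 0.222223) = 0.188487 ≈ 0.1885.
A–C: 9/36 sites differ → p = 0.25, d = −0.75 ln(1 − 0.333333) = 0.304098 ≈ 0.3041.
B–C: 10/36 sites differ → p ≈ 0.277778, d = −0.75 ln(1 − 0.370371) = 0.346968 ≈ 0.3470.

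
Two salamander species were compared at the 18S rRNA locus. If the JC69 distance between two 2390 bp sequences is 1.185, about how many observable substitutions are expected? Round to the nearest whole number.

Invert JC69: p = (3/4)(1 − e^(−4d/3)) = 0.75 × (1 − e^(-1.58)) = 0.75 × (1 − 0.205975) = 0.595519.
Expected differing sites = pL ≈ 0.595519 × 2390 = 1423.29041 ≈ 1423.

1423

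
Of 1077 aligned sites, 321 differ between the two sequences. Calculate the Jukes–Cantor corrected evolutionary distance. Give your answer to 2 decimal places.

0.38

p = 321/1077 ≈ 0.29805.
d = −(3/4) ln(1 − 4p/3) = −0.75 ln(1 − 0.3974) = −0.75 ln(0.6026)
  = −0.75 × (-0.506502) = 0.379877 substitutions/site.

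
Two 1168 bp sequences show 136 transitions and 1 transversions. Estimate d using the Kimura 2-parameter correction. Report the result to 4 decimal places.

P = 136/1168 ≈ 0.116438 and Q = 1/1168 ≈ 0.000856.
Under the Kimura two-parameter model, d = −½ ln(1 − 2P − Q) − ¼ ln(1 − 2Q).
1 − 2P − Q = 0.766268, giving −½ ln(0.766268) = 0.133112.
1 − 2Q = 0.998288, giving −¼ ln(0.998288) = 0.000428.
d = 0.133112 + 0.000428 = 0.133540.

0.1335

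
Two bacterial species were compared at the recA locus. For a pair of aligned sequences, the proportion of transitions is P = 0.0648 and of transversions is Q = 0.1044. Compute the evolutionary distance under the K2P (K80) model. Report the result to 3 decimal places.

Under the Kimura two-parameter model, d = −½ ln(1 − 2P − Q) − ¼ ln(1 − 2Q).
1 − 2P − Q = 0.766, giving −½ ln(0.766) = 0.133287.
1 − 2Q = 0.7912, giving −¼ ln(0.7912) = 0.058551.
d = 0.133287 + 0.058551 = 0.191838.

0.192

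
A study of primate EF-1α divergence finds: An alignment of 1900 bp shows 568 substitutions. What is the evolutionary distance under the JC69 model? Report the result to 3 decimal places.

0.381

p = 568/1900 ≈ 0.298947.
d = −(3/4) ln(1 − 4p/3) = −0.75 ln(1 − 0.398596) = −0.75 ln(0.601404)
  = −0.75 × (-0.508488) = 0.381366 substitutions/site.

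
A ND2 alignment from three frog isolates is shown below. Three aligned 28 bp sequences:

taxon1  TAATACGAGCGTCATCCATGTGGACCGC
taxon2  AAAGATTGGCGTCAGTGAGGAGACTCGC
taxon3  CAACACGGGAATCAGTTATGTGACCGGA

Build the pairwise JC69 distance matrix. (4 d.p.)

d(taxon1,taxon2) = 0.7238, d(taxon1,taxon3) = 0.6355, d(taxon2,taxon3) = 0.6355

taxon1–taxon2: 13/28 sites differ → p ≈ 0.464286, d = −0.75 ln(1 − 0.619048) = 0.723811 ≈ 0.7238.
taxon1–taxon3: 12/28 sites differ → p ≈ 0.428571, d = −0.75 ln(1 − 0.571428) = 0.635472 ≈ 0.6355.
taxon2–taxon3: 12/28 sites differ → p ≈ 0.428571, d = −0.75 ln(1 − 0.571428) = 0.635472 ≈ 0.6355.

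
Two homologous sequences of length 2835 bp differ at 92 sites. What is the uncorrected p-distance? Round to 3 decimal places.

p = 92/2835 = 0.032451… ≈ 0.032 (to 3 d.p.).

0.032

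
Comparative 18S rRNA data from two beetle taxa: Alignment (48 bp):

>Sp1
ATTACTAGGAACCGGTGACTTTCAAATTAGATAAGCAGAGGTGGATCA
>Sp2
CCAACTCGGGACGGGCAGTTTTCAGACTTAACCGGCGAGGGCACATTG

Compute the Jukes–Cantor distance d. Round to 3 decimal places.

The sequences differ at 25 of 48 sites, so p = 25/48 ≈ 0.520833.
d = −(3/4) ln(1 − 4p/3) = −0.75 ln(1 − 0.694444) = −0.75 ln(0.305556)
  = −0.75 × (-1.185622) = 0.889217 substitutions/site.

0.889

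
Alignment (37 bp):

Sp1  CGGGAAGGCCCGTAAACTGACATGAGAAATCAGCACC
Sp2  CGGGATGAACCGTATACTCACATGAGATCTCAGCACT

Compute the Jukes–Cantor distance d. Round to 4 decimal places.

The sequences differ at 8 of 37 sites (6, 8, 9, 15, 19, 28, 29, 37), so p = 8/37 ≈ 0.216216.
d = −(3/4) ln(1 − 4p/3) = −0.75 ln(1 − 0.288288) = −0.75 ln(0.711712)
  = −0.75 × (-0.340082) = 0.255062 substitutions/site.

0.2551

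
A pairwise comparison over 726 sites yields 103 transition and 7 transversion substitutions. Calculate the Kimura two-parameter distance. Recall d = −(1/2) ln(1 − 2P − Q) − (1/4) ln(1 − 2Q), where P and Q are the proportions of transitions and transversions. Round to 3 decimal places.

0.179

P = 103/726 ≈ 0.141873 and Q = 7/726 ≈ 0.009642.
Under the Kimura two-parameter model, d = −½ ln(1 − 2P − Q) − ¼ ln(1 − 2Q).
1 − 2P − Q = 0.706612, giving −½ ln(0.706612) = 0.173637.
1 − 2Q = 0.980716, giving −¼ ln(0.980716) = 0.004868.
d = 0.173637 + 0.004868 = 0.178505.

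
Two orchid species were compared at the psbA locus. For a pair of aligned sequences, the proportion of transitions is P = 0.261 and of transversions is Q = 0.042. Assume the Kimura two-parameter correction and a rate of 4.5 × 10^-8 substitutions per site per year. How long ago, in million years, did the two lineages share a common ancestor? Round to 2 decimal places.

Under the Kimura two-parameter model, d = −½ ln(1 − 2P − Q) − ¼ ln(1 − 2Q).
1 − 2P − Q = 0.436, giving −½ ln(0.436) = 0.415057.
1 − 2Q = 0.916, giving −¼ ln(0.916) = 0.021935.
d = 0.415057 + 0.021935 = 0.436992.
Under a molecular clock d = 2μt, so t = d/(2μ) = 0.436992 / (2 × 4.5 × 10^-8) = 4.86 million years.

4.86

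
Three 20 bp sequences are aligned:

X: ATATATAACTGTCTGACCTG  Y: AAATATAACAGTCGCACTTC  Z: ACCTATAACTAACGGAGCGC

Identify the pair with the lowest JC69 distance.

X and Y

X–Y: 6/20 differ, p = 0.300, d = 0.383.
X–Z: 8/20 differ, p = 0.400, d = 0.572.
Y–Z: 9/20 differ, p = 0.450, d = 0.687.
The smallest distance is between X and Y.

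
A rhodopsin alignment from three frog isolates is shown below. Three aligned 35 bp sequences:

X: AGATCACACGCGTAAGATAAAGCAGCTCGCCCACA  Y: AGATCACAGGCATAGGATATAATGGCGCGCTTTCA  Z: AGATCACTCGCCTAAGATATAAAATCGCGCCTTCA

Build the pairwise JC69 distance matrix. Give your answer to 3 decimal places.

X–Y: 11/35 sites differ → p ≈ 0.314286, d = −0.75 ln(1 − 0.419048) = 0.407315 ≈ 0.407.
X–Z: 9/35 sites differ → p ≈ 0.257143, d = −0.75 ln(1 − 0.342857) = 0.314890 ≈ 0.315.
Y–Z: 8/35 sites differ → p ≈ 0.228571, d = −0.75 ln(1 − 0.304761) = 0.272625 ≈ 0.273.

d(X,Y) = 0.407, d(X,Z) = 0.315, d(Y,Z) = 0.273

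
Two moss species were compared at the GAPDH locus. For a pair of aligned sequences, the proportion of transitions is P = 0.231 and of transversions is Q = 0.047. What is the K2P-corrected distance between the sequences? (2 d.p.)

0.38

Under the Kimura two-parameter model, d = −½ ln(1 − 2P − Q) − ¼ ln(1 − 2Q).
1 − 2P − Q = 0.491, giving −½ ln(0.491) = 0.355656.
1 − 2Q = 0.906, giving −¼ ln(0.906) = 0.024679.
d = 0.355656 + 0.024679 = 0.380335.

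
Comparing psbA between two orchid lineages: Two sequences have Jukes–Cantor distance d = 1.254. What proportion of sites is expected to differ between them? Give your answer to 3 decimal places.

p = (3/4)(1 − e^(−4d/3)) = 0.75 × (1 − e^(-1.672)) = 0.75 × (1 − 0.187871) = 0.609097.

0.609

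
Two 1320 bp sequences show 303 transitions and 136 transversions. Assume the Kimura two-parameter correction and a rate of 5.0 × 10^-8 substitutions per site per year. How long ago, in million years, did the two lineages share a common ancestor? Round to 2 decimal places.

P = 303/1320 ≈ 0.229545 and Q = 136/1320 ≈ 0.10303.
Under the Kimura two-parameter model, d = −½ ln(1 − 2P − Q) − ¼ ln(1 − 2Q).
1 − 2P − Q = 0.43788, giving −½ ln(0.43788) = 0.412905.
1 − 2Q = 0.79394, giving −¼ ln(0.79394) = 0.057687.
d = 0.412905 + 0.057687 = 0.470592.
Under a molecular clock d = 2μt, so t = d/(2μ) = 0.470592 / (2 × 5.0 × 10^-8) = 4.71 million years.

4.71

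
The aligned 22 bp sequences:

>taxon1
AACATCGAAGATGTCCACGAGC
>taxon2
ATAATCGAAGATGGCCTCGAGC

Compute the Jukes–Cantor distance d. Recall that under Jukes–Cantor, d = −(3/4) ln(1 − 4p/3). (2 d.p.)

The sequences differ at 4 of 22 sites (2, 3, 14, 17), so p = 4/22 ≈ 0.181818.
d = −(3/4) ln(1 − 4p/3) = −0.75 ln(1 − 0.242424) = −0.75 ln(0.757576)
  = −0.75 × (-0.277631) = 0.208223 substitutions/site.

0.21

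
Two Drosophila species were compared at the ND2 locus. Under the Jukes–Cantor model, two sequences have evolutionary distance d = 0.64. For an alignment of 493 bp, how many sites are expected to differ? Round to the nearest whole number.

212

Invert JC69: p = (3/4)(1 − e^(−4d/3)) = 0.75 × (1 − e^(-0.853333)) = 0.75 × (1 − 0.425993) = 0.430505.
Expected differing sites = pL ≈ 0.430505 × 493 = 212.238965 ≈ 212.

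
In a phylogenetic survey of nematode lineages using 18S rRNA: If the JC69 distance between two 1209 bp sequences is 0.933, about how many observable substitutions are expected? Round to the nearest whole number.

Invert JC69: p = (3/4)(1 − e^(−4d/3)) = 0.75 × (1 − e^(-1.244)) = 0.75 × (1 − 0.288229) = 0.533828.
Expected differing sites = pL ≈ 0.533828 × 1209 = 645.398052 ≈ 645.

645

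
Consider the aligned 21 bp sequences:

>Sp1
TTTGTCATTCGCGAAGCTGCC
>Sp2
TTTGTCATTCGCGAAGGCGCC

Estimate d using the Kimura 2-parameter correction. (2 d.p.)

0.10

Of 21 sites, 1 differences are transitions and 1 are transversions, so P = 1/21 ≈ 0.047619 and Q = 1/21 ≈ 0.047619.
Under the Kimura two-parameter model, d = −½ ln(1 − 2P − Q) − ¼ ln(1 − 2Q).
1 − 2P − Q = 0.857143, giving −½ ln(0.857143) = 0.077075.
1 − 2Q = 0.904762, giving −¼ ln(0.904762) = 0.025021.
d = 0.077075 + 0.025021 = 0.102096.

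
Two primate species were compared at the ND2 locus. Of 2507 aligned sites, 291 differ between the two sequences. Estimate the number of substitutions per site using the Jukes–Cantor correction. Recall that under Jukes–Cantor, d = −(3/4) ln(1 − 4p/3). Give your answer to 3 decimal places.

p = 291/2507 ≈ 0.116075.
d = −(3/4) ln(1 − 4p/3) = −0.75 ln(1 − 0.154767) = −0.75 ln(0.845233)
  = −0.75 × (-0.168143) = 0.126107 substitutions/site.

0.126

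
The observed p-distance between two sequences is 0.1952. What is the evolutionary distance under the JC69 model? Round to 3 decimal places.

0.226

d = −(3/4) ln(1 − 4p/3) = −0.75 ln(1 − 0.260267) = −0.75 ln(0.739733)
  = −0.75 × (-0.301466) = 0.226100 substitutions/site.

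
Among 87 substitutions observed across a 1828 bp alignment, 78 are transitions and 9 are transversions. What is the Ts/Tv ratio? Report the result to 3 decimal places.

8.667

R = 78/9 = 8.666666… ≈ 8.667 (to 3 d.p.).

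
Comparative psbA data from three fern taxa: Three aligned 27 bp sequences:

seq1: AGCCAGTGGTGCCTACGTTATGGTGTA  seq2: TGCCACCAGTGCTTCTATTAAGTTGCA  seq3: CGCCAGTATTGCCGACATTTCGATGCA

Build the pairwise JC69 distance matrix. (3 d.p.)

seq1–seq2: 11/27 sites differ → p ≈ 0.407407, d = −0.75 ln(1 − 0.543209) = 0.587647 ≈ 0.588.
seq1–seq3: 9/27 sites differ → p ≈ 0.333333, d = −0.75 ln(1 − 0.444444) = 0.440839 ≈ 0.441.
seq2–seq3: 11/27 sites differ → p ≈ 0.407407, d = −0.75 ln(1 − 0.543209) = 0.587647 ≈ 0.588.

d(seq1,seq2) = 0.588, d(seq1,seq3) = 0.441, d(seq2,seq3) = 0.588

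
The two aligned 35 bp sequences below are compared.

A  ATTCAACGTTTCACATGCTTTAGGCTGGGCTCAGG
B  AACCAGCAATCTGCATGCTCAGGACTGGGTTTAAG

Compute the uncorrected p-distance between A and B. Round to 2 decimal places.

The sequences differ at 15 of 35 positions.
p = 15/35 = 0.428571… ≈ 0.43 (to 2 d.p.).

0.43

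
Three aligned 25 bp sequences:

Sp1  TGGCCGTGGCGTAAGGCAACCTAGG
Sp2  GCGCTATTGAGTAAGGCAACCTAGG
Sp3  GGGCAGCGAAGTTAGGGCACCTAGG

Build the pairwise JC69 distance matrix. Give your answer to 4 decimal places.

Sp1–Sp2: 6/25 sites differ → p = 0.24, d = −0.75 ln(1 − 0.32) = 0.289247 ≈ 0.2892.
Sp1–Sp3: 8/25 sites differ → p = 0.32, d = −0.75 ln(1 − 0.426667) = 0.417216 ≈ 0.4172.
Sp2–Sp3: 9/25 sites differ → p = 0.36, d = −0.75 ln(1 − 0.48) = 0.490445 ≈ 0.4904.

d(Sp1,Sp2) = 0.2892, d(Sp1,Sp3) = 0.4172, d(Sp2,Sp3) = 0.4904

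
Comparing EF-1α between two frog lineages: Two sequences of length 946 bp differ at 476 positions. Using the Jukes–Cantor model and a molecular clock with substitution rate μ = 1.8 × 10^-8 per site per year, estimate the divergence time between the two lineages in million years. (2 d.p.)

p = 476/946 ≈ 0.503171.
d = −(3/4) ln(1 − 4p/3) = −0.75 ln(1 − 0.670895) = −0.75 ln(0.329105)
  = −0.75 × (-1.111378) = 0.833534 substitutions/site.
Under a molecular clock d = 2μt, so t = d/(2μ) = 0.833534 / (2 × 1.8 × 10^-8) = 23.15 million years.

23.15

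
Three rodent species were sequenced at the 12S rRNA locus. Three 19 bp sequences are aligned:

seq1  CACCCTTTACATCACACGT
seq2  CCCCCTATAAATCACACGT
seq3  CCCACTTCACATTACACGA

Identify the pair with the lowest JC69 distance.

seq1 and seq2

seq1–seq2: 3/19 differ, p = 0.158, d = 0.177.
seq1–seq3: 5/19 differ, p = 0.263, d = 0.324.
seq2–seq3: 6/19 differ, p = 0.316, d = 0.410.
The smallest distance is between seq1 and seq2.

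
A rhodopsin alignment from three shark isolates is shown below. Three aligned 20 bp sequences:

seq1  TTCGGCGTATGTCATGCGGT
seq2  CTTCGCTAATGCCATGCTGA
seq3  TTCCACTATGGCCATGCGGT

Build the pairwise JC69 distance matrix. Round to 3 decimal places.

d(seq1,seq2) = 0.572, d(seq1,seq3) = 0.471, d(seq2,seq3) = 0.471

seq1–seq2: 8/20 sites differ → p = 0.4, d = −0.75 ln(1 − 0.533333) = 0.571605 ≈ 0.572.
seq1–seq3: 7/20 sites differ → p = 0.35, d = −0.75 ln(1 − 0.466667) = 0.471457 ≈ 0.471.
seq2–seq3: 7/20 sites differ → p = 0.35, d = −0.75 ln(1 − 0.466667) = 0.471457 ≈ 0.471.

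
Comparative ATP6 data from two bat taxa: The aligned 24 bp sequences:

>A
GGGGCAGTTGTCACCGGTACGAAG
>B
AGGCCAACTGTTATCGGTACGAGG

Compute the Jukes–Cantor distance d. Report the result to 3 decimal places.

0.369

The sequences differ at 7 of 24 sites (1, 4, 7, 8, 12, 14, 23), so p = 7/24 ≈ 0.291667.
d = −(3/4) ln(1 − 4p/3) = −0.75 ln(1 − 0.388889) = −0.75 ln(0.611111)
  = −0.75 × (-0.492477) = 0.369358 substitutions/site.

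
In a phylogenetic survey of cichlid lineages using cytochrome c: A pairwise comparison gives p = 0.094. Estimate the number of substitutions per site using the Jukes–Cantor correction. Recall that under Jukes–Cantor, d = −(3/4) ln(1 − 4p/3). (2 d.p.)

d = −(3/4) ln(1 − 4p/3) = −0.75 ln(1 − 0.125333) = −0.75 ln(0.874667)
  = −0.75 × (-0.133912) = 0.100434 substitutions/site.

0.10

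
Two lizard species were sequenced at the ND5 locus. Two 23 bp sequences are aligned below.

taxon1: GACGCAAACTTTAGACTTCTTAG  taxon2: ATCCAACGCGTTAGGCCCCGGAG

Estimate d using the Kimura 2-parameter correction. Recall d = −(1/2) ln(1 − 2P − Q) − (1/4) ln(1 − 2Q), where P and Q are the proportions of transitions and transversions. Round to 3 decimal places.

Of 23 sites, 5 differences are transitions and 7 are transversions, so P = 5/23 ≈ 0.217391 and Q = 7/23 ≈ 0.304348.
Under the Kimura two-parameter model, d = −½ ln(1 − 2P − Q) − ¼ ln(1 − 2Q).
1 − 2P − Q = 0.26087, giving −½ ln(0.26087) = 0.671867.
1 − 2Q = 0.391304, giving −¼ ln(0.391304) = 0.234568.
d = 0.671867 + 0.234568 = 0.906435.

0.906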